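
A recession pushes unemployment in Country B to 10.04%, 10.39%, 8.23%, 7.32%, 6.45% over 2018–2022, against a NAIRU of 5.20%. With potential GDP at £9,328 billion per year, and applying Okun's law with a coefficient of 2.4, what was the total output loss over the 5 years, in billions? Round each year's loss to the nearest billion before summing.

Year 2018: gap = -2.4 × (10.04 - 5.2) = -11.616%, loss ≈ 9328 × 11.616/100 ≈ 1084.
Year 2019: gap = -2.4 × (10.39 - 5.2) = -12.456%, loss ≈ 9328 × 12.456/100 ≈ 1162.
Year 2020: gap = -2.4 × (8.23 - 5.2) = -7.272%, loss ≈ 9328 × 7.272/100 ≈ 678.
Year 2021: gap = -2.4 × (7.32 - 5.2) = -5.088%, loss ≈ 9328 × 5.088/100 ≈ 475.
Year 2022: gap = -2.4 × (6.45 - 5.2) = -3%, loss ≈ 9328 × 3/100 ≈ 280.
Total lost output = 1084 + 1162 + 678 + 475 + 280 = 3679 billion.

£3,679 billion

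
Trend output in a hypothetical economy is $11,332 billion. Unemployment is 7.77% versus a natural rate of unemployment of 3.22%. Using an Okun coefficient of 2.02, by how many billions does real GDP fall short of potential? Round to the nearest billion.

$1,042 billion

Output gap = -2.02 × (7.77 - 3.22) = -2.02 × 4.55 = -9.191%.
Actual GDP ≈ 11332 × 0.90809 ≈ 10290 billion, so the shortfall is 11332 - 10290 = 1042 billion.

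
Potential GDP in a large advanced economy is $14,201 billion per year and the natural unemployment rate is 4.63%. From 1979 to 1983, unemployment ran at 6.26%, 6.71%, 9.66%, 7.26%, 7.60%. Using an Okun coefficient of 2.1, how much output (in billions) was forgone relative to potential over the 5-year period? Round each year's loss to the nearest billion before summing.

$4,276 billion

Year 1979: gap = -2.1 × (6.26 - 4.63) = -3.423%, loss ≈ 14201 × 3.423/100 ≈ 486.
Year 1980: gap = -2.1 × (6.71 - 4.63) = -4.368%, loss ≈ 14201 × 4.368/100 ≈ 620.
Year 1981: gap = -2.1 × (9.66 - 4.63) = -10.563%, loss ≈ 14201 × 10.563/100 ≈ 1500.
Year 1982: gap = -2.1 × (7.26 - 4.63) = -5.523%, loss ≈ 14201 × 5.523/100 ≈ 784.
Year 1983: gap = -2.1 × (7.6 - 4.63) = -6.237%, loss ≈ 14201 × 6.237/100 ≈ 886.
Total lost output = 486 + 620 + 1500 + 784 + 886 = 4276 billion.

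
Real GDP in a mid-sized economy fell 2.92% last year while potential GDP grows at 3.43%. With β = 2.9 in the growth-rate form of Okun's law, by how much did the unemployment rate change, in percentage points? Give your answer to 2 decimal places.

Growth-rate Okun's law: g_Y = g_Y* - β × Δu, so Δu = (g_Y* - g_Y)/β.
Δu = (3.43 + 2.92)/2.9 = 6.35/2.9 = 2.19 percentage points.

2.19 percentage points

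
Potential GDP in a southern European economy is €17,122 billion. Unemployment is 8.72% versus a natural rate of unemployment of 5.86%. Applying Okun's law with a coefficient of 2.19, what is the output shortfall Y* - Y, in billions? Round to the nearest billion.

€1,072 billion

Output gap = -2.19 × (8.72 - 5.86) = -2.19 × 2.86 = -6.2634%.
Actual GDP ≈ 17122 × 0.937366 ≈ 16050 billion, so the shortfall is 17122 - 16050 = 1072 billion.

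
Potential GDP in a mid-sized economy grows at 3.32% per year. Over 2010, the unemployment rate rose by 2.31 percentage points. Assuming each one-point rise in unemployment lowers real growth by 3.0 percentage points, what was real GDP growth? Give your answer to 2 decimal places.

Growth-rate Okun's law: g_Y = g_Y* - β × Δu.
g_Y = 3.32 - 3.0 × (2.31) = 3.32 - 6.93 = -3.61%, i.e. -3.61% to 2 d.p.

-3.61%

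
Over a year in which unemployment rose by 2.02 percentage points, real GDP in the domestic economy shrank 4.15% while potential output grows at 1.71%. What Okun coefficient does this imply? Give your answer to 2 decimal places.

Growth form: g_Y = g_Y* - β × Δu, so β = (g_Y* - g_Y)/Δu.
β = (1.71 + 4.15)/2.02 = 5.86/2.02 = 2.90.

β ≈ 2.90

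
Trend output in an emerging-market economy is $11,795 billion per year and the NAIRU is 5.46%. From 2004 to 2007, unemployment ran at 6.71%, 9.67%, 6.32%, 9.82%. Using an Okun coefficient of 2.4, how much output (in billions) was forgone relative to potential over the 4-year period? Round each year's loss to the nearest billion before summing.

Year 2004: gap = -2.4 × (6.71 - 5.46) = -3%, loss ≈ 11795 × 3/100 ≈ 354.
Year 2005: gap = -2.4 × (9.67 - 5.46) = -10.104%, loss ≈ 11795 × 10.104/100 ≈ 1192.
Year 2006: gap = -2.4 × (6.32 - 5.46) = -2.064%, loss ≈ 11795 × 2.064/100 ≈ 243.
Year 2007: gap = -2.4 × (9.82 - 5.46) = -10.464%, loss ≈ 11795 × 10.464/100 ≈ 1234.
Total lost output = 354 + 1192 + 243 + 1234 = 3023 billion.

$3,023 billion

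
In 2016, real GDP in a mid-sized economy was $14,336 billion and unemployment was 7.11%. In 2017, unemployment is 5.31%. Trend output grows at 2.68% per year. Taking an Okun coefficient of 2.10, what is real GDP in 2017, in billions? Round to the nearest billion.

Δu = 5.31 - 7.11 = -1.8 points.
Okun's law (growth form): g_Y = g_Y* - β × Δu = 2.68 - 2.10 × (-1.80) = 2.68 + 3.78 = 6.46%.
Real GDP in the next year = 14336 × (1 + 6.46/100) = 14336 × 1.0646 ≈ 15262 billion.

$15,262 billion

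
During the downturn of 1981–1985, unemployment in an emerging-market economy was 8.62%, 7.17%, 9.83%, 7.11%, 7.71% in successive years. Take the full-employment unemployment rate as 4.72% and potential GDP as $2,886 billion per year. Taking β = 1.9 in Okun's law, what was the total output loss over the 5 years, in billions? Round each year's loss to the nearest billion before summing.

Year 1981: gap = -1.9 × (8.62 - 4.72) = -7.41%, loss ≈ 2886 × 7.41/100 ≈ 214.
Year 1982: gap = -1.9 × (7.17 - 4.72) = -4.655%, loss ≈ 2886 × 4.655/100 ≈ 134.
Year 1983: gap = -1.9 × (9.83 - 4.72) = -9.709%, loss ≈ 2886 × 9.709/100 ≈ 280.
Year 1984: gap = -1.9 × (7.11 - 4.72) = -4.541%, loss ≈ 2886 × 4.541/100 ≈ 131.
Year 1985: gap = -1.9 × (7.71 - 4.72) = -5.681%, loss ≈ 2886 × 5.681/100 ≈ 164.
Total lost output = 214 + 134 + 280 + 131 + 164 = 923 billion.

$923 billion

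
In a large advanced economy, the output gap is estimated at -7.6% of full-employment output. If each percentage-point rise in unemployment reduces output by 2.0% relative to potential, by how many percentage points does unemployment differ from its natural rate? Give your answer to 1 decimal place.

3.8 percentage points

Okun's law: output gap = -β × (u - u*), so u - u* = -(output gap)/β.
u - u* = -(-7.6)/2.0 = 3.8 percentage points.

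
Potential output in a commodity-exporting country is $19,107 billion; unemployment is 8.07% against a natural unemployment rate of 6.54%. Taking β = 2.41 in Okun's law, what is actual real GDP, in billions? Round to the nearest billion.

$18,402 billion

Unemployment gap = 8.07 - 6.54 = 1.53 points, so the output gap is -2.41 × 1.53 = -3.6873%.
Actual GDP = 19107 × (1 - 3.6873/100) = 19107 × 0.963127 ≈ 18402 billion.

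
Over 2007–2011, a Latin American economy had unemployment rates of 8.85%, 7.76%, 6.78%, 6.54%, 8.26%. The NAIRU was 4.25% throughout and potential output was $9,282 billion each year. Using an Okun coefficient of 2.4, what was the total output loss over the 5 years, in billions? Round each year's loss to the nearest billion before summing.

Year 2007: gap = -2.4 × (8.85 - 4.25) = -11.04%, loss ≈ 9282 × 11.04/100 ≈ 1025.
Year 2008: gap = -2.4 × (7.76 - 4.25) = -8.424%, loss ≈ 9282 × 8.424/100 ≈ 782.
Year 2009: gap = -2.4 × (6.78 - 4.25) = -6.072%, loss ≈ 9282 × 6.072/100 ≈ 564.
Year 2010: gap = -2.4 × (6.54 - 4.25) = -5.496%, loss ≈ 9282 × 5.496/100 ≈ 510.
Year 2011: gap = -2.4 × (8.26 - 4.25) = -9.624%, loss ≈ 9282 × 9.624/100 ≈ 893.
Total lost output = 1025 + 782 + 564 + 510 + 893 = 3774 billion.

$3,774 billion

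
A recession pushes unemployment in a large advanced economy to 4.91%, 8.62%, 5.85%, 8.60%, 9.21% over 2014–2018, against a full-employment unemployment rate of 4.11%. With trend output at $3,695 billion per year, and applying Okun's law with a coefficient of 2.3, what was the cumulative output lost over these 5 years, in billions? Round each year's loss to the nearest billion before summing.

Year 2014: gap = -2.3 × (4.91 - 4.11) = -1.84%, loss ≈ 3695 × 1.84/100 ≈ 68.
Year 2015: gap = -2.3 × (8.62 - 4.11) = -10.373%, loss ≈ 3695 × 10.373/100 ≈ 383.
Year 2016: gap = -2.3 × (5.85 - 4.11) = -4.002%, loss ≈ 3695 × 4.002/100 ≈ 148.
Year 2017: gap = -2.3 × (8.6 - 4.11) = -10.327%, loss ≈ 3695 × 10.327/100 ≈ 382.
Year 2018: gap = -2.3 × (9.21 - 4.11) = -11.73%, loss ≈ 3695 × 11.73/100 ≈ 433.
Total lost output = 68 + 383 + 148 + 382 + 433 = 1414 billion.

$1,414 billion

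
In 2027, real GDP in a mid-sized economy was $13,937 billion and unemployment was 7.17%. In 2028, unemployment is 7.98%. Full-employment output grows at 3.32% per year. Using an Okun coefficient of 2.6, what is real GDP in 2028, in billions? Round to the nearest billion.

$14,106 billion

Δu = 7.98 - 7.17 = 0.81 points.
Okun's law (growth form): g_Y = g_Y* - β × Δu = 3.32 - 2.6 × (0.81) = 3.32 - 2.106 = 1.214%.
Real GDP in the next year = 13937 × (1 + 1.214/100) = 13937 × 1.01214 ≈ 14106 billion.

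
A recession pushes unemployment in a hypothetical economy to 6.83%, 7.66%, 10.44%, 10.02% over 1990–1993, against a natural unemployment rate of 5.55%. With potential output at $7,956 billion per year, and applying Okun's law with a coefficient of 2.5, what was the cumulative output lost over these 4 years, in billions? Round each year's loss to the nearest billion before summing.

Year 1990: gap = -2.5 × (6.83 - 5.55) = -3.2%, loss ≈ 7956 × 3.2/100 ≈ 255.
Year 1991: gap = -2.5 × (7.66 - 5.55) = -5.275%, loss ≈ 7956 × 5.275/100 ≈ 420.
Year 1992: gap = -2.5 × (10.44 - 5.55) = -12.225%, loss ≈ 7956 × 12.225/100 ≈ 973.
Year 1993: gap = -2.5 × (10.02 - 5.55) = -11.175%, loss ≈ 7956 × 11.175/100 ≈ 889.
Total lost output = 255 + 420 + 973 + 889 = 2537 billion.

$2,537 billion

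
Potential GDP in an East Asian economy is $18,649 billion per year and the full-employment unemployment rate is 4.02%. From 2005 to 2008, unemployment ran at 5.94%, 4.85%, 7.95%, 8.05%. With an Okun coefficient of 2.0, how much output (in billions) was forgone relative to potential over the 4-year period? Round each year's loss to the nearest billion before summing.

Year 2005: gap = -2.0 × (5.94 - 4.02) = -3.84%, loss ≈ 18649 × 3.84/100 ≈ 716.
Year 2006: gap = -2.0 × (4.85 - 4.02) = -1.66%, loss ≈ 18649 × 1.66/100 ≈ 310.
Year 2007: gap = -2.0 × (7.95 - 4.02) = -7.86%, loss ≈ 18649 × 7.86/100 ≈ 1466.
Year 2008: gap = -2.0 × (8.05 - 4.02) = -8.06%, loss ≈ 18649 × 8.06/100 ≈ 1503.
Total lost output = 716 + 310 + 1466 + 1503 = 3995 billion.

$3,995 billion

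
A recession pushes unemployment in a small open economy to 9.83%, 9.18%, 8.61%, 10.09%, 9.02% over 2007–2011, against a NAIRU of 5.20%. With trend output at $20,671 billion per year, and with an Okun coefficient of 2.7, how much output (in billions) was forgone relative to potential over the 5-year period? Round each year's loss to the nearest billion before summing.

Year 2007: gap = -2.7 × (9.83 - 5.2) = -12.501%, loss ≈ 20671 × 12.501/100 ≈ 2584.
Year 2008: gap = -2.7 × (9.18 - 5.2) = -10.746%, loss ≈ 20671 × 10.746/100 ≈ 2221.
Year 2009: gap = -2.7 × (8.61 - 5.2) = -9.207%, loss ≈ 20671 × 9.207/100 ≈ 1903.
Year 2010: gap = -2.7 × (10.09 - 5.2) = -13.203%, loss ≈ 20671 × 13.203/100 ≈ 2729.
Year 2011: gap = -2.7 × (9.02 - 5.2) = -10.314%, loss ≈ 20671 × 10.314/100 ≈ 2132.
Total lost output = 2584 + 2221 + 1903 + 2729 + 2132 = 11569 billion.

$11,569 billion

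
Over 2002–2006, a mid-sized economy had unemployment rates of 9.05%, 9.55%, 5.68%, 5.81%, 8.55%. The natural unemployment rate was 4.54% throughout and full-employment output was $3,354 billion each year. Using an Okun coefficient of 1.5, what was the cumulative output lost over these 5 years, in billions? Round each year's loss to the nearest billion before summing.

$802 billion

Year 2002: gap = -1.5 × (9.05 - 4.54) = -6.765%, loss ≈ 3354 × 6.765/100 ≈ 227.
Year 2003: gap = -1.5 × (9.55 - 4.54) = -7.515%, loss ≈ 3354 × 7.515/100 ≈ 252.
Year 2004: gap = -1.5 × (5.68 - 4.54) = -1.71%, loss ≈ 3354 × 1.71/100 ≈ 57.
Year 2005: gap = -1.5 × (5.81 - 4.54) = -1.905%, loss ≈ 3354 × 1.905/100 ≈ 64.
Year 2006: gap = -1.5 × (8.55 - 4.54) = -6.015%, loss ≈ 3354 × 6.015/100 ≈ 202.
Total lost output = 227 + 252 + 57 + 64 + 202 = 802 billion.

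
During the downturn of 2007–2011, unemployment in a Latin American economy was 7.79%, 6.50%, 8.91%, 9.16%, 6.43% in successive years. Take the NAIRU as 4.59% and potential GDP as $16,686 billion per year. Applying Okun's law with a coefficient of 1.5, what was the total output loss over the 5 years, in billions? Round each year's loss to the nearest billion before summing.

Year 2007: gap = -1.5 × (7.79 - 4.59) = -4.8%, loss ≈ 16686 × 4.8/100 ≈ 801.
Year 2008: gap = -1.5 × (6.5 - 4.59) = -2.865%, loss ≈ 16686 × 2.865/100 ≈ 478.
Year 2009: gap = -1.5 × (8.91 - 4.59) = -6.48%, loss ≈ 16686 × 6.48/100 ≈ 1081.
Year 2010: gap = -1.5 × (9.16 - 4.59) = -6.855%, loss ≈ 16686 × 6.855/100 ≈ 1144.
Year 2011: gap = -1.5 × (6.43 - 4.59) = -2.76%, loss ≈ 16686 × 2.76/100 ≈ 461.
Total lost output = 801 + 478 + 1081 + 1144 + 461 = 3965 billion.

$3,965 billion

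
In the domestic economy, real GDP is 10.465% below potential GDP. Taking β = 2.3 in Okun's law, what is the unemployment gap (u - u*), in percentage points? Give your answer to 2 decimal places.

Okun's law: output gap = -β × (u - u*), so u - u* = -(output gap)/β.
u - u* = -(-10.465)/2.3 = 4.55 percentage points.

4.55 percentage points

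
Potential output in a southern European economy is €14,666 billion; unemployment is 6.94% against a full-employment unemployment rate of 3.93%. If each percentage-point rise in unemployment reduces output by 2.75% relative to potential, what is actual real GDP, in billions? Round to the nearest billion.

€13,452 billion

Unemployment gap = 6.94 - 3.93 = 3.01 points, so the output gap is -2.75 × 3.01 = -8.2775%.
Actual GDP = 14666 × (1 - 8.2775/100) = 14666 × 0.917225 ≈ 13452 billion.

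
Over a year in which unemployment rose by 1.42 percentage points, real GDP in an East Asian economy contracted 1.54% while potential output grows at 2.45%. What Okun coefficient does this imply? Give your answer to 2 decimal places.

Growth form: g_Y = g_Y* - β × Δu, so β = (g_Y* - g_Y)/Δu.
β = (2.45 + 1.54)/1.42 = 3.99/1.42 = 2.81.

β ≈ 2.81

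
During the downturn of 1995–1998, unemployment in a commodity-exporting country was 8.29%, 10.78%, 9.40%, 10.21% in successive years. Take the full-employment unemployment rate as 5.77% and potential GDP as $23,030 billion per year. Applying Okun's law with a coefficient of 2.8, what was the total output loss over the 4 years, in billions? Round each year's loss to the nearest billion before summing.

$10,060 billion

Year 1995: gap = -2.8 × (8.29 - 5.77) = -7.056%, loss ≈ 23030 × 7.056/100 ≈ 1625.
Year 1996: gap = -2.8 × (10.78 - 5.77) = -14.028%, loss ≈ 23030 × 14.028/100 ≈ 3231.
Year 1997: gap = -2.8 × (9.4 - 5.77) = -10.164%, loss ≈ 23030 × 10.164/100 ≈ 2341.
Year 1998: gap = -2.8 × (10.21 - 5.77) = -12.432%, loss ≈ 23030 × 12.432/100 ≈ 2863.
Total lost output = 1625 + 3231 + 2341 + 2863 = 10060 billion.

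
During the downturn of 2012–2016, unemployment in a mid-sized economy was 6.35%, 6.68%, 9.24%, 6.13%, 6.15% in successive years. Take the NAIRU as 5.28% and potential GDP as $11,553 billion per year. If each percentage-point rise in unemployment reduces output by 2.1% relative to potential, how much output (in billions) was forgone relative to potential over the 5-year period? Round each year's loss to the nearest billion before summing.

Year 2012: gap = -2.1 × (6.35 - 5.28) = -2.247%, loss ≈ 11553 × 2.247/100 ≈ 260.
Year 2013: gap = -2.1 × (6.68 - 5.28) = -2.94%, loss ≈ 11553 × 2.94/100 ≈ 340.
Year 2014: gap = -2.1 × (9.24 - 5.28) = -8.316%, loss ≈ 11553 × 8.316/100 ≈ 961.
Year 2015: gap = -2.1 × (6.13 - 5.28) = -1.785%, loss ≈ 11553 × 1.785/100 ≈ 206.
Year 2016: gap = -2.1 × (6.15 - 5.28) = -1.827%, loss ≈ 11553 × 1.827/100 ≈ 211.
Total lost output = 260 + 340 + 961 + 206 + 211 = 1978 billion.

$1,978 billion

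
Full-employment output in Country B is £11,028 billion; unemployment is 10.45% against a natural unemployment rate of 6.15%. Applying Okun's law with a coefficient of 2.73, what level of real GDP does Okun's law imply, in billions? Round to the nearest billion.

Unemployment gap = 10.45 - 6.15 = 4.3 points, so the output gap is -2.73 × 4.3 = -11.739%.
Actual GDP = 11028 × (1 - 11.739/100) = 11028 × 0.88261 ≈ 9733 billion.

£9,733 billion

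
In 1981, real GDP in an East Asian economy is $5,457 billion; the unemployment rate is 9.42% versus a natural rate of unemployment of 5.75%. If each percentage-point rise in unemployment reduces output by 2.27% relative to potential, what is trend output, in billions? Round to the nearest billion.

Unemployment gap = 9.42 - 5.75 = 3.67 points, so output gap = -2.27 × 3.67 = -8.3309%.
Since Y = Y* × (1 + gap/100), Y* = 5457/0.916691 ≈ 5953 billion.

$5,953 billion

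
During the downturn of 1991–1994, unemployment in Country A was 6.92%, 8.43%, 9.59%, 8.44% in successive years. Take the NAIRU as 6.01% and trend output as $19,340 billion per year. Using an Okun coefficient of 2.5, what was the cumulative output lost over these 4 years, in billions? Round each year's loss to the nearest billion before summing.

Year 1991: gap = -2.5 × (6.92 - 6.01) = -2.275%, loss ≈ 19340 × 2.275/100 ≈ 440.
Year 1992: gap = -2.5 × (8.43 - 6.01) = -6.05%, loss ≈ 19340 × 6.05/100 ≈ 1170.
Year 1993: gap = -2.5 × (9.59 - 6.01) = -8.95%, loss ≈ 19340 × 8.95/100 ≈ 1731.
Year 1994: gap = -2.5 × (8.44 - 6.01) = -6.075%, loss ≈ 19340 × 6.075/100 ≈ 1175.
Total lost output = 440 + 1170 + 1731 + 1175 = 4516 billion.

$4,516 billion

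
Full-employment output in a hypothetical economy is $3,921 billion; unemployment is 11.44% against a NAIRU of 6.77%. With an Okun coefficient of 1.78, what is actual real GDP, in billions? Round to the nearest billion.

Unemployment gap = 11.44 - 6.77 = 4.67 points, so the output gap is -1.78 × 4.67 = -8.3126%.
Actual GDP = 3921 × (1 - 8.3126/100) = 3921 × 0.916874 ≈ 3595 billion.

$3,595 billion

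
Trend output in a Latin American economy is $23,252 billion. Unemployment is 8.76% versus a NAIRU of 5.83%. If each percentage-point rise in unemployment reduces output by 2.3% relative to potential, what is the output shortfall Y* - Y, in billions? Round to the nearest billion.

$1,567 billion

Output gap = -2.3 × (8.76 - 5.83) = -2.3 × 2.93 = -6.739%.
Actual GDP ≈ 23252 × 0.93261 ≈ 21685 billion, so the shortfall is 23252 - 21685 = 1567 billion.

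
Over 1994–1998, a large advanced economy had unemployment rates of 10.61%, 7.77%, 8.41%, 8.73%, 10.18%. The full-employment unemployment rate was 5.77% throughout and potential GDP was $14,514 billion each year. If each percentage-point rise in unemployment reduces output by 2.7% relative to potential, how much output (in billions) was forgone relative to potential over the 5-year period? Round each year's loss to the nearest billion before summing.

$6,604 billion

Year 1994: gap = -2.7 × (10.61 - 5.77) = -13.068%, loss ≈ 14514 × 13.068/100 ≈ 1897.
Year 1995: gap = -2.7 × (7.77 - 5.77) = -5.4%, loss ≈ 14514 × 5.4/100 ≈ 784.
Year 1996: gap = -2.7 × (8.41 - 5.77) = -7.128%, loss ≈ 14514 × 7.128/100 ≈ 1035.
Year 1997: gap = -2.7 × (8.73 - 5.77) = -7.992%, loss ≈ 14514 × 7.992/100 ≈ 1160.
Year 1998: gap = -2.7 × (10.18 - 5.77) = -11.907%, loss ≈ 14514 × 11.907/100 ≈ 1728.
Total lost output = 1897 + 784 + 1035 + 1160 + 1728 = 6604 billion.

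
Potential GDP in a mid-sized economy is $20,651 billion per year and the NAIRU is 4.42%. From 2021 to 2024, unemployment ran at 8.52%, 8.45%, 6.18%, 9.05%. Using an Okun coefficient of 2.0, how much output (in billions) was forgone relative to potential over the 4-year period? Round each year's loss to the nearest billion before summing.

Year 2021: gap = -2.0 × (8.52 - 4.42) = -8.2%, loss ≈ 20651 × 8.2/100 ≈ 1693.
Year 2022: gap = -2.0 × (8.45 - 4.42) = -8.06%, loss ≈ 20651 × 8.06/100 ≈ 1664.
Year 2023: gap = -2.0 × (6.18 - 4.42) = -3.52%, loss ≈ 20651 × 3.52/100 ≈ 727.
Year 2024: gap = -2.0 × (9.05 - 4.42) = -9.26%, loss ≈ 20651 × 9.26/100 ≈ 1912.
Total lost output = 1693 + 1664 + 727 + 1912 = 5996 billion.

$5,996 billion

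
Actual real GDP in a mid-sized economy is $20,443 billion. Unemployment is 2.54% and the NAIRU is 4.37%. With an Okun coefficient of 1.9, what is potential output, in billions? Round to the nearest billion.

Unemployment gap = 2.54 - 4.37 = -1.83 points, so output gap = -1.9 × (-1.83) = 3.477%.
Since Y = Y* × (1 + gap/100), Y* = 20443/1.03477 ≈ 19756 billion.

$19,756 billion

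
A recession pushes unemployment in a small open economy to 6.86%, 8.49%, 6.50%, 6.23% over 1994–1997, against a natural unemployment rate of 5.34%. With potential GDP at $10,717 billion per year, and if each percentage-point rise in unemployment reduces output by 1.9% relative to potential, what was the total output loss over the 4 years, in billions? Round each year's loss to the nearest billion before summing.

Year 1994: gap = -1.9 × (6.86 - 5.34) = -2.888%, loss ≈ 10717 × 2.888/100 ≈ 310.
Year 1995: gap = -1.9 × (8.49 - 5.34) = -5.985%, loss ≈ 10717 × 5.985/100 ≈ 641.
Year 1996: gap = -1.9 × (6.5 - 5.34) = -2.204%, loss ≈ 10717 × 2.204/100 ≈ 236.
Year 1997: gap = -1.9 × (6.23 - 5.34) = -1.691%, loss ≈ 10717 × 1.691/100 ≈ 181.
Total lost output = 310 + 641 + 236 + 181 = 1368 billion.

$1,368 billion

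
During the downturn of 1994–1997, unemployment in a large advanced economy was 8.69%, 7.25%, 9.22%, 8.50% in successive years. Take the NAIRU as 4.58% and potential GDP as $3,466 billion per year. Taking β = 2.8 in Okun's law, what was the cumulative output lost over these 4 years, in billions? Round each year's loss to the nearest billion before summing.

$1,488 billion

Year 1994: gap = -2.8 × (8.69 - 4.58) = -11.508%, loss ≈ 3466 × 11.508/100 ≈ 399.
Year 1995: gap = -2.8 × (7.25 - 4.58) = -7.476%, loss ≈ 3466 × 7.476/100 ≈ 259.
Year 1996: gap = -2.8 × (9.22 - 4.58) = -12.992%, loss ≈ 3466 × 12.992/100 ≈ 450.
Year 1997: gap = -2.8 × (8.5 - 4.58) = -10.976%, loss ≈ 3466 × 10.976/100 ≈ 380.
Total lost output = 399 + 259 + 450 + 380 = 1488 billion.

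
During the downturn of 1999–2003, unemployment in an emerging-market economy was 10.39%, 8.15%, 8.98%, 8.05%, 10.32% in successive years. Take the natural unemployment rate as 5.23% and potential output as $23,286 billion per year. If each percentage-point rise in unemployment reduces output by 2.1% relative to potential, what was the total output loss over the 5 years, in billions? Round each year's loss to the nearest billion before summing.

$9,653 billion

Year 1999: gap = -2.1 × (10.39 - 5.23) = -10.836%, loss ≈ 23286 × 10.836/100 ≈ 2523.
Year 2000: gap = -2.1 × (8.15 - 5.23) = -6.132%, loss ≈ 23286 × 6.132/100 ≈ 1428.
Year 2001: gap = -2.1 × (8.98 - 5.23) = -7.875%, loss ≈ 23286 × 7.875/100 ≈ 1834.
Year 2002: gap = -2.1 × (8.05 - 5.23) = -5.922%, loss ≈ 23286 × 5.922/100 ≈ 1379.
Year 2003: gap = -2.1 × (10.32 - 5.23) = -10.689%, loss ≈ 23286 × 10.689/100 ≈ 2489.
Total lost output = 2523 + 1428 + 1834 + 1379 + 2489 = 9653 billion.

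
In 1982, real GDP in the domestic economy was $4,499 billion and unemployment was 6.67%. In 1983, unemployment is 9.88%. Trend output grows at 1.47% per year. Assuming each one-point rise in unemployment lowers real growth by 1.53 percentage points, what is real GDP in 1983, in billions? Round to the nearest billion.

Δu = 9.88 - 6.67 = 3.21 points.
Okun's law (growth form): g_Y = g_Y* - β × Δu = 1.47 - 1.53 × (3.21) = 1.47 - 4.9113 = -3.4413%.
Real GDP in the next year = 4499 × (1 - 3.4413/100) = 4499 × 0.965587 ≈ 4344 billion.

$4,344 billion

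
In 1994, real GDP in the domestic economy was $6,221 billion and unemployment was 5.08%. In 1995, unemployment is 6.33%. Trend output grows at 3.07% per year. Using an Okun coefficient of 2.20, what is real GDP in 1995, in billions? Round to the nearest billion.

Δu = 6.33 - 5.08 = 1.25 points.
Okun's law (growth form): g_Y = g_Y* - β × Δu = 3.07 - 2.20 × (1.25) = 3.07 - 2.75 = 0.32%.
Real GDP in the next year = 6221 × (1 + 0.32/100) = 6221 × 1.0032 ≈ 6241 billion.

$6,241 billion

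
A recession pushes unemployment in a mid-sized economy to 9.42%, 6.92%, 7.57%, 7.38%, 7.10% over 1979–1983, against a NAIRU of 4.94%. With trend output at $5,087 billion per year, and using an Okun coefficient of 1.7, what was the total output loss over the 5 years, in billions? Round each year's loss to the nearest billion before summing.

$1,183 billion

Year 1979: gap = -1.7 × (9.42 - 4.94) = -7.616%, loss ≈ 5087 × 7.616/100 ≈ 387.
Year 1980: gap = -1.7 × (6.92 - 4.94) = -3.366%, loss ≈ 5087 × 3.366/100 ≈ 171.
Year 1981: gap = -1.7 × (7.57 - 4.94) = -4.471%, loss ≈ 5087 × 4.471/100 ≈ 227.
Year 1982: gap = -1.7 × (7.38 - 4.94) = -4.148%, loss ≈ 5087 × 4.148/100 ≈ 211.
Year 1983: gap = -1.7 × (7.1 - 4.94) = -3.672%, loss ≈ 5087 × 3.672/100 ≈ 187.
Total lost output = 387 + 171 + 227 + 211 + 187 = 1183 billion.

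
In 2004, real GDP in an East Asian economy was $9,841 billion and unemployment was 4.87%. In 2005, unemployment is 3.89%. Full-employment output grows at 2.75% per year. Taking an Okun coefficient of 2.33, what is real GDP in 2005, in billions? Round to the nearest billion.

Δu = 3.89 - 4.87 = -0.98 points.
Okun's law (growth form): g_Y = g_Y* - β × Δu = 2.75 - 2.33 × (-0.98) = 2.75 + 2.2834 = 5.0334%.
Real GDP in the next year = 9841 × (1 + 5.0334/100) = 9841 × 1.050334 ≈ 10336 billion.

$10,336 billion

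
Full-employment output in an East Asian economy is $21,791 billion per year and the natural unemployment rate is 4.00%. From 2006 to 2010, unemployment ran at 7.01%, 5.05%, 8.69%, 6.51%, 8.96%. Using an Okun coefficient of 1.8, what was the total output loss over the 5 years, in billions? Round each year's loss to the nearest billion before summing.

$6,364 billion

Year 2006: gap = -1.8 × (7.01 - 4) = -5.418%, loss ≈ 21791 × 5.418/100 ≈ 1181.
Year 2007: gap = -1.8 × (5.05 - 4) = -1.89%, loss ≈ 21791 × 1.89/100 ≈ 412.
Year 2008: gap = -1.8 × (8.69 - 4) = -8.442%, loss ≈ 21791 × 8.442/100 ≈ 1840.
Year 2009: gap = -1.8 × (6.51 - 4) = -4.518%, loss ≈ 21791 × 4.518/100 ≈ 985.
Year 2010: gap = -1.8 × (8.96 - 4) = -8.928%, loss ≈ 21791 × 8.928/100 ≈ 1946.
Total lost output = 1181 + 412 + 1840 + 985 + 1946 = 6364 billion.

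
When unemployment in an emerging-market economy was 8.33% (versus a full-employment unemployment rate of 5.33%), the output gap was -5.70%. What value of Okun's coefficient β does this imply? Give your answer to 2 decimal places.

Okun's law: output gap = -β × (u - u*).
-5.70 = -β × (8.33 - 5.33) = -β × 3, so β = 5.7/3 = 1.90.

β ≈ 1.90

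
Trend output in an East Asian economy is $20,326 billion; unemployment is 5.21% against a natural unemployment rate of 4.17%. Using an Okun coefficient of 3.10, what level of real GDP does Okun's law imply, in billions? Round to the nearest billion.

$19,671 billion

Unemployment gap = 5.21 - 4.17 = 1.04 points, so the output gap is -3.1 × 1.04 = -3.224%.
Actual GDP = 20326 × (1 - 3.224/100) = 20326 × 0.96776 ≈ 19671 billion.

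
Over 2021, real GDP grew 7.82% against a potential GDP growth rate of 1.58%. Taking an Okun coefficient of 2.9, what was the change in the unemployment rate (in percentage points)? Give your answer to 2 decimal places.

Growth-rate Okun's law: g_Y = g_Y* - β × Δu, so Δu = (g_Y* - g_Y)/β.
Δu = (1.58 - 7.82)/2.9 = -6.24/2.9 = -2.15 percentage points.

-2.15 percentage points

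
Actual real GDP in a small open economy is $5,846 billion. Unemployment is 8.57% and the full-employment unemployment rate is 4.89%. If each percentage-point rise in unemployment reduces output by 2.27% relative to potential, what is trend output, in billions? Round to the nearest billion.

Unemployment gap = 8.57 - 4.89 = 3.68 points, so output gap = -2.27 × 3.68 = -8.3536%.
Since Y = Y* × (1 + gap/100), Y* = 5846/0.916464 ≈ 6379 billion.

$6,379 billion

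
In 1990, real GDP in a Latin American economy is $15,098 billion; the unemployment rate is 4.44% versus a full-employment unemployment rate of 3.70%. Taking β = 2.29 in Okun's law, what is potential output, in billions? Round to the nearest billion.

$15,358 billion

Unemployment gap = 4.44 - 3.7 = 0.74 points, so output gap = -2.29 × 0.74 = -1.6946%.
Since Y = Y* × (1 + gap/100), Y* = 15098/0.983054 ≈ 15358 billion.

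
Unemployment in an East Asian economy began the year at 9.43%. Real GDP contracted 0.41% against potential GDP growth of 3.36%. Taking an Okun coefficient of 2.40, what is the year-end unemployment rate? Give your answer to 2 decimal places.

11.00%

Growth-rate Okun's law: g_Y = g_Y* - β × Δu, so Δu = (g_Y* - g_Y)/β.
Δu = (3.36 + 0.41)/2.40 = 3.77/2.40 = 1.57 percentage points.
Year-end unemployment = 9.43 + 1.57 = 11.00%.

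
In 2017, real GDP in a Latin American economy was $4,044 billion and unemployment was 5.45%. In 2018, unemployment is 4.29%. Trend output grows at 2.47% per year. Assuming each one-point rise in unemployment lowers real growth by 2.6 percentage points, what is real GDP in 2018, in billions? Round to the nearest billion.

$4,266 billion

Δu = 4.29 - 5.45 = -1.16 points.
Okun's law (growth form): g_Y = g_Y* - β × Δu = 2.47 - 2.6 × (-1.16) = 2.47 + 3.016 = 5.486%.
Real GDP in the next year = 4044 × (1 + 5.486/100) = 4044 × 1.05486 ≈ 4266 billion.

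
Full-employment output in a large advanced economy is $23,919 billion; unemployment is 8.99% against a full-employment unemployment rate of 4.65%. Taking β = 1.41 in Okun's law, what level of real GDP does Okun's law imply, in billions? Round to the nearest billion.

Unemployment gap = 8.99 - 4.65 = 4.34 points, so the output gap is -1.41 × 4.34 = -6.1194%.
Actual GDP = 23919 × (1 - 6.1194/100) = 23919 × 0.938806 ≈ 22455 billion.

$22,455 billion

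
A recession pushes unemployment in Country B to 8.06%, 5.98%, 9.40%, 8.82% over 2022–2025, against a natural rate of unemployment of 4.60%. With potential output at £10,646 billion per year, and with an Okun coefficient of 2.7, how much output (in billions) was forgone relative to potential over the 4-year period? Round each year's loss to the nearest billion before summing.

£3,985 billion

Year 2022: gap = -2.7 × (8.06 - 4.6) = -9.342%, loss ≈ 10646 × 9.342/100 ≈ 995.
Year 2023: gap = -2.7 × (5.98 - 4.6) = -3.726%, loss ≈ 10646 × 3.726/100 ≈ 397.
Year 2024: gap = -2.7 × (9.4 - 4.6) = -12.96%, loss ≈ 10646 × 12.96/100 ≈ 1380.
Year 2025: gap = -2.7 × (8.82 - 4.6) = -11.394%, loss ≈ 10646 × 11.394/100 ≈ 1213.
Total lost output = 995 + 397 + 1380 + 1213 = 3985 billion.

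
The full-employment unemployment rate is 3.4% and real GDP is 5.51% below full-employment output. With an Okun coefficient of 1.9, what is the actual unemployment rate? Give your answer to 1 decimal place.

From Okun's law, u - u* = -(output gap)/β = -(-5.51)/1.9 = 2.9 points.
So u = 3.4 + 2.9 = 6.3%.

6.3%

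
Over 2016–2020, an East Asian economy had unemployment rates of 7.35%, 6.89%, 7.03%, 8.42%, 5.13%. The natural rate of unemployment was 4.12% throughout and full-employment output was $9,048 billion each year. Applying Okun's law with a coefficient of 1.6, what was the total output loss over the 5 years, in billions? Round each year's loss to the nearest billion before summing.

$2,059 billion

Year 2016: gap = -1.6 × (7.35 - 4.12) = -5.168%, loss ≈ 9048 × 5.168/100 ≈ 468.
Year 2017: gap = -1.6 × (6.89 - 4.12) = -4.432%, loss ≈ 9048 × 4.432/100 ≈ 401.
Year 2018: gap = -1.6 × (7.03 - 4.12) = -4.656%, loss ≈ 9048 × 4.656/100 ≈ 421.
Year 2019: gap = -1.6 × (8.42 - 4.12) = -6.88%, loss ≈ 9048 × 6.88/100 ≈ 623.
Year 2020: gap = -1.6 × (5.13 - 4.12) = -1.616%, loss ≈ 9048 × 1.616/100 ≈ 146.
Total lost output = 468 + 401 + 421 + 623 + 146 = 2059 billion.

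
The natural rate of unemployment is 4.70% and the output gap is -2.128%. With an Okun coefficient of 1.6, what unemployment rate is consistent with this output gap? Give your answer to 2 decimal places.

From Okun's law, u - u* = -(output gap)/β = -(-2.128)/1.6 = 1.33 points.
So u = 4.7 + 1.33 = 6.03%.

6.03%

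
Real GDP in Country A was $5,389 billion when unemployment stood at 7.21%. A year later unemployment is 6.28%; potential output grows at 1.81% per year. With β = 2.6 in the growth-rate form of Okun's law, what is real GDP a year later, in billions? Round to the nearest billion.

Δu = 6.28 - 7.21 = -0.93 points.
Okun's law (growth form): g_Y = g_Y* - β × Δu = 1.81 - 2.6 × (-0.93) = 1.81 + 2.418 = 4.228%.
Real GDP in the next year = 5389 × (1 + 4.228/100) = 5389 × 1.04228 ≈ 5617 billion.

$5,617 billion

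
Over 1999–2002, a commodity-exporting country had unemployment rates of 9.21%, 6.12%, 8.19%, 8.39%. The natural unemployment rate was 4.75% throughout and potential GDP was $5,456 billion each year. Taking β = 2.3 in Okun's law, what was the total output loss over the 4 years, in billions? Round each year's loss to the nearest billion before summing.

Year 1999: gap = -2.3 × (9.21 - 4.75) = -10.258%, loss ≈ 5456 × 10.258/100 ≈ 560.
Year 2000: gap = -2.3 × (6.12 - 4.75) = -3.151%, loss ≈ 5456 × 3.151/100 ≈ 172.
Year 2001: gap = -2.3 × (8.19 - 4.75) = -7.912%, loss ≈ 5456 × 7.912/100 ≈ 432.
Year 2002: gap = -2.3 × (8.39 - 4.75) = -8.372%, loss ≈ 5456 × 8.372/100 ≈ 457.
Total lost output = 560 + 172 + 432 + 457 = 1621 billion.

$1,621 billion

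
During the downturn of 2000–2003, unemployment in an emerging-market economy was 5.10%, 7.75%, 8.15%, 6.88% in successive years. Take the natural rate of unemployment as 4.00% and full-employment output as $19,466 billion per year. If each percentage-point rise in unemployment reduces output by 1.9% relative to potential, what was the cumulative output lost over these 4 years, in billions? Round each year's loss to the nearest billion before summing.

Year 2000: gap = -1.9 × (5.1 - 4) = -2.09%, loss ≈ 19466 × 2.09/100 ≈ 407.
Year 2001: gap = -1.9 × (7.75 - 4) = -7.125%, loss ≈ 19466 × 7.125/100 ≈ 1387.
Year 2002: gap = -1.9 × (8.15 - 4) = -7.885%, loss ≈ 19466 × 7.885/100 ≈ 1535.
Year 2003: gap = -1.9 × (6.88 - 4) = -5.472%, loss ≈ 19466 × 5.472/100 ≈ 1065.
Total lost output = 407 + 1387 + 1535 + 1065 = 4394 billion.

$4,394 billion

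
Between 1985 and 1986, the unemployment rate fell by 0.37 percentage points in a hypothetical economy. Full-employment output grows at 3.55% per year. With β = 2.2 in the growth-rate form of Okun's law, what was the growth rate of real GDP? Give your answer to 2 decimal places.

4.36%

Growth-rate Okun's law: g_Y = g_Y* - β × Δu.
g_Y = 3.55 - 2.2 × (-0.37) = 3.55 + 0.814 = 4.364%, i.e. 4.36% to 2 d.p.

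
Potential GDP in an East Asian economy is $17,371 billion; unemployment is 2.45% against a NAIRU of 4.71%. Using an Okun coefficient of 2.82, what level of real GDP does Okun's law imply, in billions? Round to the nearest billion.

$18,478 billion

Unemployment gap = 2.45 - 4.71 = -2.26 points, so the output gap is -2.82 × (-2.26) = 6.3732%.
Actual GDP = 17371 × (1 + 6.3732/100) = 17371 × 1.063732 ≈ 18478 billion.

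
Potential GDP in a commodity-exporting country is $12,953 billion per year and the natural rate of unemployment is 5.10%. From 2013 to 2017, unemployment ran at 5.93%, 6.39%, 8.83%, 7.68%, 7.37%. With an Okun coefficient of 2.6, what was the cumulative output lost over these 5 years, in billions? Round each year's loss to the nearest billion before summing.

Year 2013: gap = -2.6 × (5.93 - 5.1) = -2.158%, loss ≈ 12953 × 2.158/100 ≈ 280.
Year 2014: gap = -2.6 × (6.39 - 5.1) = -3.354%, loss ≈ 12953 × 3.354/100 ≈ 434.
Year 2015: gap = -2.6 × (8.83 - 5.1) = -9.698%, loss ≈ 12953 × 9.698/100 ≈ 1256.
Year 2016: gap = -2.6 × (7.68 - 5.1) = -6.708%, loss ≈ 12953 × 6.708/100 ≈ 869.
Year 2017: gap = -2.6 × (7.37 - 5.1) = -5.902%, loss ≈ 12953 × 5.902/100 ≈ 764.
Total lost output = 280 + 434 + 1256 + 869 + 764 = 3603 billion.

$3,603 billion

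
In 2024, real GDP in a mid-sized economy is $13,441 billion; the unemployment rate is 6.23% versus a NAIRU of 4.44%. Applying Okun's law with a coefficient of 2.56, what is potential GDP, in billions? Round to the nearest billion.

Unemployment gap = 6.23 - 4.44 = 1.79 points, so output gap = -2.56 × 1.79 = -4.5824%.
Since Y = Y* × (1 + gap/100), Y* = 13441/0.954176 ≈ 14086 billion.

$14,086 billion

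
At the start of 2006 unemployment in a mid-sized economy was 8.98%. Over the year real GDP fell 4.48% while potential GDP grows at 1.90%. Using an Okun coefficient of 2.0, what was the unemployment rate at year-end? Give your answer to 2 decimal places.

Growth-rate Okun's law: g_Y = g_Y* - β × Δu, so Δu = (g_Y* - g_Y)/β.
Δu = (1.9 + 4.48)/2.0 = 6.38/2.0 = 3.19 percentage points.
Year-end unemployment = 8.98 + 3.19 = 12.17%.

12.17%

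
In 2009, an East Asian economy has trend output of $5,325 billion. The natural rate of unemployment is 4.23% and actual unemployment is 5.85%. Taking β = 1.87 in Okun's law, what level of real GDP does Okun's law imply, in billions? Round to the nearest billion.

Unemployment gap = 5.85 - 4.23 = 1.62 points, so the output gap is -1.87 × 1.62 = -3.0294%.
Actual GDP = 5325 × (1 - 3.0294/100) = 5325 × 0.969706 ≈ 5164 billion.

$5,164 billion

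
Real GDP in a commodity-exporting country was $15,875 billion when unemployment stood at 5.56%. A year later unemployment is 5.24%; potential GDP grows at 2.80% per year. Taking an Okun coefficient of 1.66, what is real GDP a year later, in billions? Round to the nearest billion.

Δu = 5.24 - 5.56 = -0.32 points.
Okun's law (growth form): g_Y = g_Y* - β × Δu = 2.80 - 1.66 × (-0.32) = 2.8 + 0.5312 = 3.3312%.
Real GDP in the next year = 15875 × (1 + 3.3312/100) = 15875 × 1.033312 ≈ 16404 billion.

$16,404 billion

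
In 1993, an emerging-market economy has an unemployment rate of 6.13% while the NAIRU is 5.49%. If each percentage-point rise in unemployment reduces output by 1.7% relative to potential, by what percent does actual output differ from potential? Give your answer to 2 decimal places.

The unemployment gap is 6.13 - 5.49 = 0.64 percentage points.
Okun's law gives an output gap of -1.7 × 0.64 = -1.088%, i.e. 1.09% below potential.

-1.09%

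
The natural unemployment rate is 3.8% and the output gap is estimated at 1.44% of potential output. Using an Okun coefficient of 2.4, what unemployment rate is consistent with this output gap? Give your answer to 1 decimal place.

From Okun's law, u - u* = -(output gap)/β = -(1.44)/2.4 = -0.6 points.
So u = 3.8 - 0.6 = 3.2%.

3.2%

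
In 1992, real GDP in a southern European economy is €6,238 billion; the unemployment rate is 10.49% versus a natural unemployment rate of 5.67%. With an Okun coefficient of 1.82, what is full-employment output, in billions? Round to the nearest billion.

€6,838 billion

Unemployment gap = 10.49 - 5.67 = 4.82 points, so output gap = -1.82 × 4.82 = -8.7724%.
Since Y = Y* × (1 + gap/100), Y* = 6238/0.912276 ≈ 6838 billion.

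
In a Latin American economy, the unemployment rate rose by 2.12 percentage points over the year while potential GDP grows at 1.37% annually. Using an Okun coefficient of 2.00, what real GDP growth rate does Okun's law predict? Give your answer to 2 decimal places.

Growth-rate Okun's law: g_Y = g_Y* - β × Δu.
g_Y = 1.37 - 2.00 × (2.12) = 1.37 - 4.24 = -2.87%, i.e. -2.87% to 2 d.p.

-2.87%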